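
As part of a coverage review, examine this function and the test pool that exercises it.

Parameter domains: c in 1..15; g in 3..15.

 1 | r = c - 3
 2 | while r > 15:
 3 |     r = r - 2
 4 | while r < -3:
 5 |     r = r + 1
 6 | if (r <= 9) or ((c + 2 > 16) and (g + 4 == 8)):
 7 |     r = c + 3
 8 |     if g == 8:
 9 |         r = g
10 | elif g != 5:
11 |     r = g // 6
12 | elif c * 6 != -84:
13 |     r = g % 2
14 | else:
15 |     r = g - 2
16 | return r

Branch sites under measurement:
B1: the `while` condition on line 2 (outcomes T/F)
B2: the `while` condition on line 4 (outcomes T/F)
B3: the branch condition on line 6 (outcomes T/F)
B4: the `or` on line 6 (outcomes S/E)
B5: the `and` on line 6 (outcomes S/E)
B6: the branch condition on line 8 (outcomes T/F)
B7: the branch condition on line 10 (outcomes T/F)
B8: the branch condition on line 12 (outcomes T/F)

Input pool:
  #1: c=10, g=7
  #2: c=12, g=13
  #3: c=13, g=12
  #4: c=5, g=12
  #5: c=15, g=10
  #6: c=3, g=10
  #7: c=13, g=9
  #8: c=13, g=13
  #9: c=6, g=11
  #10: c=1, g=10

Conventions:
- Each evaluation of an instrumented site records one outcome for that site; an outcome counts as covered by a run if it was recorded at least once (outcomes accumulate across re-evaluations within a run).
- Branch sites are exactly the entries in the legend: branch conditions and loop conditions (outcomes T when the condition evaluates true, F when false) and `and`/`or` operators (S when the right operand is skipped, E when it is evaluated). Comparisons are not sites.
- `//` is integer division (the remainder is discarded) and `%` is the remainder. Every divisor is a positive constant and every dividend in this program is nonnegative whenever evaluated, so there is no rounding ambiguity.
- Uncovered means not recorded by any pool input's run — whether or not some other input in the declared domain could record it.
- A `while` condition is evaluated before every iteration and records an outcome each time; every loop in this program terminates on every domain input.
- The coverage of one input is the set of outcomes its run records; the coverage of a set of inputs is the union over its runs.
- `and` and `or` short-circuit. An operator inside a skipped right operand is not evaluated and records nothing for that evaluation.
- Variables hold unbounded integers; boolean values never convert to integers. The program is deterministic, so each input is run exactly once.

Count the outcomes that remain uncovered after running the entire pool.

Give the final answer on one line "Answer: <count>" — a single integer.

input #1 (c=10, g=7): events B1->F, B2->F, B4->S, B3->T, B6->F; covers B1=F, B2=F, B3=T, B4=S, B6=F
input #2 (c=12, g=13): events B1->F, B2->F, B4->S, B3->T, B6->F; covers B1=F, B2=F, B3=T, B4=S, B6=F
input #3 (c=13, g=12): events B1->F, B2->F, B4->E, B5->S, B3->F, B7->T; covers B1=F, B2=F, B3=F, B4=E, B5=S, B7=T
input #4 (c=5, g=12): events B1->F, B2->F, B4->S, B3->T, B6->F; covers B1=F, B2=F, B3=T, B4=S, B6=F
input #5 (c=15, g=10): events B1->F, B2->F, B4->E, B5->E, B3->F, B7->T; covers B1=F, B2=F, B3=F, B4=E, B5=E, B7=T
input #6 (c=3, g=10): events B1->F, B2->F, B4->S, B3->T, B6->F; covers B1=F, B2=F, B3=T, B4=S, B6=F
input #7 (c=13, g=9): events B1->F, B2->F, B4->E, B5->S, B3->F, B7->T; covers B1=F, B2=F, B3=F, B4=E, B5=S, B7=T
input #8 (c=13, g=13): events B1->F, B2->F, B4->E, B5->S, B3->F, B7->T; covers B1=F, B2=F, B3=F, B4=E, B5=S, B7=T
input #9 (c=6, g=11): events B1->F, B2->F, B4->S, B3->T, B6->F; covers B1=F, B2=F, B3=T, B4=S, B6=F
input #10 (c=1, g=10): events B1->F, B2->F, B4->S, B3->T, B6->F; covers B1=F, B2=F, B3=T, B4=S, B6=F
union over the pool: B1=F, B2=F, B3=T, B3=F, B4=S, B4=E, B5=S, B5=E, B6=F, B7=T
uncovered (6 of 16): B1=T, B2=T, B6=T, B7=F, B8=T, B8=F

Answer: 6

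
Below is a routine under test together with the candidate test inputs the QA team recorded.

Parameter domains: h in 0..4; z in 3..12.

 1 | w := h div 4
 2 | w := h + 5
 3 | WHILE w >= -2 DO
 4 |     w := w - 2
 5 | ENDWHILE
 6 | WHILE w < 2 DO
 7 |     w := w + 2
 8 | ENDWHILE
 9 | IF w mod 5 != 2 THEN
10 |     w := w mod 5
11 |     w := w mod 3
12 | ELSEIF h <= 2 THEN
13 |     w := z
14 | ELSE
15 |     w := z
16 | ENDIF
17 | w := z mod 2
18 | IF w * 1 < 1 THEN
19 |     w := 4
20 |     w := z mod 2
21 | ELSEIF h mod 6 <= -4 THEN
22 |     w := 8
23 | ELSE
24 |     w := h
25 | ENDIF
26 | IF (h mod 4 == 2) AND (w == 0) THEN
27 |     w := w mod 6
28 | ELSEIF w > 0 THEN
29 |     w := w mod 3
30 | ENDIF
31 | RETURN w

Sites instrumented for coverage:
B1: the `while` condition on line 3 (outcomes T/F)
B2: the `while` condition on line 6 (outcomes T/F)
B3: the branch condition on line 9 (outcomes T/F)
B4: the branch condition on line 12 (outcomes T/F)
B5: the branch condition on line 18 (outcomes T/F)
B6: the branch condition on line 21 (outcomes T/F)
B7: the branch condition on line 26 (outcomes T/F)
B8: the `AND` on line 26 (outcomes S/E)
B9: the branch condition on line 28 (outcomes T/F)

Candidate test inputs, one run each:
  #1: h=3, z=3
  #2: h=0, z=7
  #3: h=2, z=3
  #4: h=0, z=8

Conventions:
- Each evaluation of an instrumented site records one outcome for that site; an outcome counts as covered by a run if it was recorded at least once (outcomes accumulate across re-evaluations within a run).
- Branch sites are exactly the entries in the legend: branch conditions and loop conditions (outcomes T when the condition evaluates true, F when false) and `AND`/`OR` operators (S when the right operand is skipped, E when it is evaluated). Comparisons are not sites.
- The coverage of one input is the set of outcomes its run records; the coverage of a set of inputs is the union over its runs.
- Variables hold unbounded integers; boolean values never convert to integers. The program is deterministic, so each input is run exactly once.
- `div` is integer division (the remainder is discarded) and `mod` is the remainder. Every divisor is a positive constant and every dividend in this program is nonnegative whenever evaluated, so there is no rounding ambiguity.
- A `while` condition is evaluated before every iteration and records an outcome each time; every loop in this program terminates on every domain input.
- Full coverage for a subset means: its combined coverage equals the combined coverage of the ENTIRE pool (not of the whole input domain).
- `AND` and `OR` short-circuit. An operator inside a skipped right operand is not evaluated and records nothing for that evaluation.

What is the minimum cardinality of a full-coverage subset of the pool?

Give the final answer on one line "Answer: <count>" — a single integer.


#1 (h=3, z=3) -> covered: B1=T, B1=F, B2=T, B2=F, B3=F, B4=F, B5=F, B6=F, B7=F, B8=S, B9=T
#2 (h=0, z=7) -> covered: B1=T, B1=F, B2=T, B2=F, B3=T, B5=F, B6=F, B7=F, B8=S, B9=F
#3 (h=2, z=3) -> covered: B1=T, B1=F, B2=T, B2=F, B3=T, B5=F, B6=F, B7=F, B8=E, B9=T
#4 (h=0, z=8) -> covered: B1=T, B1=F, B2=T, B2=F, B3=T, B5=T, B7=F, B8=S, B9=F
the full pool covers 15 outcomes: B1=T, B1=F, B2=T, B2=F, B3=T, B3=F, B4=F, B5=T, B5=F, B6=F, B7=F, B8=S, B8=E, B9=T, B9=F
no size-1 subset reaches all 15 outcomes (best union: 11/15)
no size-2 subset reaches all 15 outcomes (best union: 14/15)
the canonical winner is {1, 3, 4}: size 3, full 15-outcome coverage, earliest index list among size-3 covers
Answer: 3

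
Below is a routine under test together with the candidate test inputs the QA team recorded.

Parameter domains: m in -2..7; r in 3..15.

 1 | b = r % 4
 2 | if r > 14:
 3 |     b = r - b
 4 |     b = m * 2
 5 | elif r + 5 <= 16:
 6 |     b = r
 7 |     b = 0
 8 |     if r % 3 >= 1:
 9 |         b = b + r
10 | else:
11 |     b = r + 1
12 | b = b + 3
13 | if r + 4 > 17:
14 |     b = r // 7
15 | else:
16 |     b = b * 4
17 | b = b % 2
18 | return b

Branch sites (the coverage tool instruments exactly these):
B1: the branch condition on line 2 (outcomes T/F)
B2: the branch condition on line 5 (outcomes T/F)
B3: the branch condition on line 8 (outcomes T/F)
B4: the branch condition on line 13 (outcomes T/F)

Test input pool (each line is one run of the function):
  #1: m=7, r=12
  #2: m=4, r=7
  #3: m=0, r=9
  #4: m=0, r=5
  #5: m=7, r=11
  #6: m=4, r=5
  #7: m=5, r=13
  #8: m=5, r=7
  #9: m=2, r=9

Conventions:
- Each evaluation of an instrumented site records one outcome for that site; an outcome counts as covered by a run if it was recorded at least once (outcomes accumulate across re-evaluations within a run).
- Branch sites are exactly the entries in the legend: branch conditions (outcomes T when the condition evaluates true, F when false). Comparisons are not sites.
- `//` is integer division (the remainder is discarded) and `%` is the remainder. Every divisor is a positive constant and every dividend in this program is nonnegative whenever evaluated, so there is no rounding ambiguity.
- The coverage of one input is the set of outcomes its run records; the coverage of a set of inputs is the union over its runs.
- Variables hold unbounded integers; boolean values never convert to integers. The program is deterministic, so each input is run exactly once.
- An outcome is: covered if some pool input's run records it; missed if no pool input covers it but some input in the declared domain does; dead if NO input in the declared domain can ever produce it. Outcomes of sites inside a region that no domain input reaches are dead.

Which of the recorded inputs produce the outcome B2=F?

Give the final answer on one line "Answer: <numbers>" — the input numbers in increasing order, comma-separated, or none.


input #1 (m=7, r=12): hits B2=F
input #2 (m=4, r=7): never hits B2=F
input #3 (m=0, r=9): never hits B2=F
input #4 (m=0, r=5): never hits B2=F
input #5 (m=7, r=11): never hits B2=F
input #6 (m=4, r=5): never hits B2=F
input #7 (m=5, r=13): hits B2=F
input #8 (m=5, r=7): never hits B2=F
input #9 (m=2, r=9): never hits B2=F
Answer: 1, 7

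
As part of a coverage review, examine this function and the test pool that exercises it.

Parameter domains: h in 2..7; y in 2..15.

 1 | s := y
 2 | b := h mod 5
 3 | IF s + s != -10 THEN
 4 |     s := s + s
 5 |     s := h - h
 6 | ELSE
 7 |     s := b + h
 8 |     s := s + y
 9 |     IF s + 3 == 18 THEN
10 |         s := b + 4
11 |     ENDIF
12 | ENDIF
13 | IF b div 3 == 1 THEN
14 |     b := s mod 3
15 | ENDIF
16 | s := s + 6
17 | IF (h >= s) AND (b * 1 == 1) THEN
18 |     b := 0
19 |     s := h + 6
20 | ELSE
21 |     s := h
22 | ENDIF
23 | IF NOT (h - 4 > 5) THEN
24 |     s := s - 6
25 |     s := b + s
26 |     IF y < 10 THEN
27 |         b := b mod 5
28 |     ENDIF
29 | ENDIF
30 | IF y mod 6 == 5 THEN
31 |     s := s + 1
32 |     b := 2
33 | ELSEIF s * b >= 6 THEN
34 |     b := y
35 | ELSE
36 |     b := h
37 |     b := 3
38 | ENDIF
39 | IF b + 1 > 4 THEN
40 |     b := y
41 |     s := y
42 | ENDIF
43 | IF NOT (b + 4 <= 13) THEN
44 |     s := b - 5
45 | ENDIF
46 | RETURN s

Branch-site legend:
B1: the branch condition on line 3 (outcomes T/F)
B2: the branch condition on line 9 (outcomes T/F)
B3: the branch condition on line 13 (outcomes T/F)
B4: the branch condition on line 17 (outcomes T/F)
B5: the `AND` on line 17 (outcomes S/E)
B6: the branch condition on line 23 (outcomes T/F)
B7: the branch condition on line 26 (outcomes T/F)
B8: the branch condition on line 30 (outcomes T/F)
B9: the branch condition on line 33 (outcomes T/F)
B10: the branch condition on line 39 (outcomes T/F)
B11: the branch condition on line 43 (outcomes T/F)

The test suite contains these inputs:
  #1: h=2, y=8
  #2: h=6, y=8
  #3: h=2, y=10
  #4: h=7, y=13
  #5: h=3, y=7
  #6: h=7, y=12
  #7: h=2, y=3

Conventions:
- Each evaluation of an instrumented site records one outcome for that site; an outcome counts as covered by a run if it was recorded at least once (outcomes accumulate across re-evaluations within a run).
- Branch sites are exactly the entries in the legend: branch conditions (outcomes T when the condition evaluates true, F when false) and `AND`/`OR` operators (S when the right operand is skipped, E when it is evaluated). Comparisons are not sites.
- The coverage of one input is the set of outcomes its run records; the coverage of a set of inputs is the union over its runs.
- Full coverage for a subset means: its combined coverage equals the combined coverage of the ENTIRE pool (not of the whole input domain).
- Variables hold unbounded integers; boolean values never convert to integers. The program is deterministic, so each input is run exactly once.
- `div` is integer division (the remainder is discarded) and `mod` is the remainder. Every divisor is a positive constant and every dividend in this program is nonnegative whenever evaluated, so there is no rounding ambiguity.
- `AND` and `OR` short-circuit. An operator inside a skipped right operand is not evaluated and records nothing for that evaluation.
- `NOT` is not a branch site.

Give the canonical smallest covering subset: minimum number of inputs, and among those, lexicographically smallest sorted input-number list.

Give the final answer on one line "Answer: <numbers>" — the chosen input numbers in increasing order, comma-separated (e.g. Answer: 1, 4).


input #1 (h=2, y=8): events B1->T, B3->F, B5->S, B4->F, B6->T, B7->T, B8->F, B9->F, B10->F, B11->F; covers B1=T, B3=F, B4=F, B5=S, B6=T, B7=T, B8=F, B9=F, B10=F, B11=F
input #2 (h=6, y=8): events B1->T, B3->F, B5->E, B4->T, B6->T, B7->T, B8->F, B9->F, B10->F, B11->F; covers B1=T, B3=F, B4=T, B5=E, B6=T, B7=T, B8=F, B9=F, B10=F, B11=F
input #3 (h=2, y=10): events B1->T, B3->F, B5->S, B4->F, B6->T, B7->F, B8->F, B9->F, B10->F, B11->F; covers B1=T, B3=F, B4=F, B5=S, B6=T, B7=F, B8=F, B9=F, B10=F, B11=F
input #4 (h=7, y=13): events B1->T, B3->F, B5->E, B4->F, B6->T, B7->F, B8->F, B9->T, B10->T, B11->T; covers B1=T, B3=F, B4=F, B5=E, B6=T, B7=F, B8=F, B9=T, B10=T, B11=T
input #5 (h=3, y=7): events B1->T, B3->T, B5->S, B4->F, B6->T, B7->T, B8->F, B9->F, B10->F, B11->F; covers B1=T, B3=T, B4=F, B5=S, B6=T, B7=T, B8=F, B9=F, B10=F, B11=F
input #6 (h=7, y=12): events B1->T, B3->F, B5->E, B4->F, B6->T, B7->F, B8->F, B9->T, B10->T, B11->T; covers B1=T, B3=F, B4=F, B5=E, B6=T, B7=F, B8=F, B9=T, B10=T, B11=T
input #7 (h=2, y=3): events B1->T, B3->F, B5->S, B4->F, B6->T, B7->T, B8->F, B9->F, B10->F, B11->F; covers B1=T, B3=F, B4=F, B5=S, B6=T, B7=T, B8=F, B9=F, B10=F, B11=F
union over all inputs: B1=T, B3=T, B3=F, B4=T, B4=F, B5=S, B5=E, B6=T, B7=T, B7=F, B8=F, B9=T, B9=F, B10=T, B10=F, B11=T, B11=F (17 outcomes)
every size-1 subset falls short of the 17 outcomes (best: 10/17)
every size-2 subset falls short of the 17 outcomes (best: 16/17)
at size 3, {2, 4, 5} reaches all 17 outcomes; every lexicographically earlier size-3 subset fails
Answer: 2, 4, 5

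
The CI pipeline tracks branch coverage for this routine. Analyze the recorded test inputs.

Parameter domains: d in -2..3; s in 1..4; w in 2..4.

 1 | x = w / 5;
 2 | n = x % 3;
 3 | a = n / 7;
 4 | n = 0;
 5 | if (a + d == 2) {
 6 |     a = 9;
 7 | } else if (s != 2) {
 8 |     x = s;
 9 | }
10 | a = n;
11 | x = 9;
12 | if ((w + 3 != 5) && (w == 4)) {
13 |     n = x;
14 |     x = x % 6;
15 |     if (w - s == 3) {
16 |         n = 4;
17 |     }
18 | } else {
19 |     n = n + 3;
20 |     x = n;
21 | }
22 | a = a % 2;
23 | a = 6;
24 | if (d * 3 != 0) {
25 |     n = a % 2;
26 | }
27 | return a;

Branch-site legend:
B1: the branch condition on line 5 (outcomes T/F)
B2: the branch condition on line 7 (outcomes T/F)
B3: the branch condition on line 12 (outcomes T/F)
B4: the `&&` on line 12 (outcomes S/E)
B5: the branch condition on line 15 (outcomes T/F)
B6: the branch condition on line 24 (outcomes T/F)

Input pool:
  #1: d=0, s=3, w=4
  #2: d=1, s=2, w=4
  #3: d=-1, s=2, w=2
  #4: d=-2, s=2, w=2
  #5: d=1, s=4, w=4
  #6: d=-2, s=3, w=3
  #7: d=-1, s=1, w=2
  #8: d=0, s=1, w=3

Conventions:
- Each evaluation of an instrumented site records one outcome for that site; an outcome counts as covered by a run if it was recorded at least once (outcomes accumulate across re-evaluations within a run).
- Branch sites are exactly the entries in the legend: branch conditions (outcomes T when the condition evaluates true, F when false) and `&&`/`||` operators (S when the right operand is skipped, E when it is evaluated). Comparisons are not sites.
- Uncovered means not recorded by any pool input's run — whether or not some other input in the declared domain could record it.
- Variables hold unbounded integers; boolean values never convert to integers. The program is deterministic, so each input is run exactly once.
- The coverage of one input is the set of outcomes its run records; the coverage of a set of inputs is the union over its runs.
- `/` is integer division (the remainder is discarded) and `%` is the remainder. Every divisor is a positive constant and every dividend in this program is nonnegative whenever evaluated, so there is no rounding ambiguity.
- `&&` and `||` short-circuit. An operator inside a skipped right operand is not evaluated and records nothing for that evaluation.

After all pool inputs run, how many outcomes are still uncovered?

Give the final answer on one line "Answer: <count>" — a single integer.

input #1, d=0, s=3, w=4: outcomes B1=F, B2=T, B3=T, B4=E, B5=F, B6=F
input #2, d=1, s=2, w=4: outcomes B1=F, B2=F, B3=T, B4=E, B5=F, B6=T
input #3, d=-1, s=2, w=2: outcomes B1=F, B2=F, B3=F, B4=S, B6=T
input #4, d=-2, s=2, w=2: outcomes B1=F, B2=F, B3=F, B4=S, B6=T
input #5, d=1, s=4, w=4: outcomes B1=F, B2=T, B3=T, B4=E, B5=F, B6=T
input #6, d=-2, s=3, w=3: outcomes B1=F, B2=T, B3=F, B4=E, B6=T
input #7, d=-1, s=1, w=2: outcomes B1=F, B2=T, B3=F, B4=S, B6=T
input #8, d=0, s=1, w=3: outcomes B1=F, B2=T, B3=F, B4=E, B6=F
union over the pool: B1=F, B2=T, B2=F, B3=T, B3=F, B4=S, B4=E, B5=F, B6=T, B6=F
uncovered (2 of 12): B1=T, B5=T

Answer: 2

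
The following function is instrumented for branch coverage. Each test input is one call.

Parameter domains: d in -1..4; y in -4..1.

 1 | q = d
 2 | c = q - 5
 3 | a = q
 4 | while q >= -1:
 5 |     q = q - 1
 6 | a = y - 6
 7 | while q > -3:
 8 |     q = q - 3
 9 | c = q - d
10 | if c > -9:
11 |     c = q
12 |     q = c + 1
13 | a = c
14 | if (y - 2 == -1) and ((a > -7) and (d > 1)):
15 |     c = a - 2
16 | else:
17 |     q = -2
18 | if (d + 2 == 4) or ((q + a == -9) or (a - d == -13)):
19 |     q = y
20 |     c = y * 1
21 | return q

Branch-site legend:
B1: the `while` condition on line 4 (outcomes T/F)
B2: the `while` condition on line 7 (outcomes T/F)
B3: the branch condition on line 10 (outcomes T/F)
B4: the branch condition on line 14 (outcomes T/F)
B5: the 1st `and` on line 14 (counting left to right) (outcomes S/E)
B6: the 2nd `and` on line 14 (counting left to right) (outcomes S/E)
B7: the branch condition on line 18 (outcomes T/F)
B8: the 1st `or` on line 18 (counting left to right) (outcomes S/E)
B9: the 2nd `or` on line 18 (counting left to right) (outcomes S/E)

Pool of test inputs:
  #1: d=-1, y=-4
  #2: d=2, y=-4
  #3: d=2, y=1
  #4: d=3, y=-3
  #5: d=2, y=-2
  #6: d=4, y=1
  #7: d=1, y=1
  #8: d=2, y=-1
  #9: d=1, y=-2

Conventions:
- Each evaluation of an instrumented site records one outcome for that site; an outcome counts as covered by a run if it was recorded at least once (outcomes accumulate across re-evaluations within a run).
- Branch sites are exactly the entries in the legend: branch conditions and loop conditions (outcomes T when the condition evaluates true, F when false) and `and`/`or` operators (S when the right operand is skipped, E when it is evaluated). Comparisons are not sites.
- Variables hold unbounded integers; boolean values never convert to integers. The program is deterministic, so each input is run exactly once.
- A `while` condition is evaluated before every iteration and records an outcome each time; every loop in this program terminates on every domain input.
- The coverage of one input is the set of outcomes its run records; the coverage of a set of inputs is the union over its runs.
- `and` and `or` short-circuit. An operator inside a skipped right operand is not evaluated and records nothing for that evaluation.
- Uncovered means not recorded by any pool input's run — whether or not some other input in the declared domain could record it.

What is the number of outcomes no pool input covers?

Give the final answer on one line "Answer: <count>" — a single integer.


test 1 (d=-1, y=-4) fires B1->T, B1->F, B2->T, B2->F, B3->T, B5->S, B4->F, B8->E, B9->E, B7->F; hits B1=T, B1=F, B2=T, B2=F, B3=T, B4=F, B5=S, B7=F, B8=E, B9=E
test 2 (d=2, y=-4) fires B1->T, B1->T, B1->T, B1->T, B1->F, B2->T, B2->F, B3->T, B5->S, B4->F, B8->S, B7->T; hits B1=T, B1=F, B2=T, B2=F, B3=T, B4=F, B5=S, B7=T, B8=S
test 3 (d=2, y=1) fires B1->T, B1->T, B1->T, B1->T, B1->F, B2->T, B2->F, B3->T, B5->E, B6->E, B4->T, B8->S, B7->T; hits B1=T, B1=F, B2=T, B2=F, B3=T, B4=T, B5=E, B6=E, B7=T, B8=S
test 4 (d=3, y=-3) fires B1->T, B1->T, B1->T, B1->T, B1->T, B1->F, B2->T, B2->F, B3->T, B5->S, B4->F, B8->E, B9->E, B7->F; hits B1=T, B1=F, B2=T, B2=F, B3=T, B4=F, B5=S, B7=F, B8=E, B9=E
test 5 (d=2, y=-2) fires B1->T, B1->T, B1->T, B1->T, B1->F, B2->T, B2->F, B3->T, B5->S, B4->F, B8->S, B7->T; hits B1=T, B1=F, B2=T, B2=F, B3=T, B4=F, B5=S, B7=T, B8=S
test 6 (d=4, y=1) fires B1->T, B1->T, B1->T, B1->T, B1->T, B1->T, B1->F, B2->T, B2->F, B3->F, B5->E, B6->S, B4->F, B8->E, ...; hits B1=T, B1=F, B2=T, B2=F, B3=F, B4=F, B5=E, B6=S, B7=T, B8=E, B9=E
test 7 (d=1, y=1) fires B1->T, B1->T, B1->T, B1->F, B2->T, B2->F, B3->T, B5->E, B6->E, B4->F, B8->E, B9->E, B7->F; hits B1=T, B1=F, B2=T, B2=F, B3=T, B4=F, B5=E, B6=E, B7=F, B8=E, B9=E
test 8 (d=2, y=-1) fires B1->T, B1->T, B1->T, B1->T, B1->F, B2->T, B2->F, B3->T, B5->S, B4->F, B8->S, B7->T; hits B1=T, B1=F, B2=T, B2=F, B3=T, B4=F, B5=S, B7=T, B8=S
test 9 (d=1, y=-2) fires B1->T, B1->T, B1->T, B1->F, B2->T, B2->F, B3->T, B5->S, B4->F, B8->E, B9->E, B7->F; hits B1=T, B1=F, B2=T, B2=F, B3=T, B4=F, B5=S, B7=F, B8=E, B9=E
union over the pool: B1=T, B1=F, B2=T, B2=F, B3=T, B3=F, B4=T, B4=F, B5=S, B5=E, B6=S, B6=E, B7=T, B7=F, B8=S, B8=E, B9=E
uncovered (1 of 18): B9=S
Answer: 1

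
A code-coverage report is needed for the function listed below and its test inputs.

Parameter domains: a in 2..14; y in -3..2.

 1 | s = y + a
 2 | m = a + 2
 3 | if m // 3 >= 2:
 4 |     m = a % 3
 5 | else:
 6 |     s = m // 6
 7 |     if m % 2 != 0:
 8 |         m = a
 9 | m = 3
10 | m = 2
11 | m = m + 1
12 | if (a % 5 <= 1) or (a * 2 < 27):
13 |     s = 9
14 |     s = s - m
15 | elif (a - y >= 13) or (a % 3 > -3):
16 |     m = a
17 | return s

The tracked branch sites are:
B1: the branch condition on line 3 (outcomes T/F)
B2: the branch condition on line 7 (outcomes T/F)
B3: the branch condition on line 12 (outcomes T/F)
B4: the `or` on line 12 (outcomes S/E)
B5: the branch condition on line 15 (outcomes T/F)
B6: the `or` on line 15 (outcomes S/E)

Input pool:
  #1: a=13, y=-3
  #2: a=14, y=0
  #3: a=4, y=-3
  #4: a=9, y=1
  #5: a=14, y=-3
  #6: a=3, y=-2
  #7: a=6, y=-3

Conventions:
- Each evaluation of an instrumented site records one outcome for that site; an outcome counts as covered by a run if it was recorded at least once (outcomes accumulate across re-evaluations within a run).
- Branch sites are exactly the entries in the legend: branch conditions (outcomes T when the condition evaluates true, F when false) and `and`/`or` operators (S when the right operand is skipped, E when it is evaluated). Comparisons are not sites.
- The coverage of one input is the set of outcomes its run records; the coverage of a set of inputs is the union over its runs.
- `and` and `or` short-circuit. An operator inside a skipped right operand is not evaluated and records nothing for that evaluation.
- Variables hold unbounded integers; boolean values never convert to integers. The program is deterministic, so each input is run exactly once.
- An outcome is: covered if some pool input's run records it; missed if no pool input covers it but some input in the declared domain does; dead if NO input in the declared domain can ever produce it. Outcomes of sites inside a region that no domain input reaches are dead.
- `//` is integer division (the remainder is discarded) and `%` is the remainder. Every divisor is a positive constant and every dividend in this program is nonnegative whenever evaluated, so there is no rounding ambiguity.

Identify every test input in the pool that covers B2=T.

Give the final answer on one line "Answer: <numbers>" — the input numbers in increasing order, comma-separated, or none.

input #1 (a=13, y=-3): does not produce B2=T
input #2 (a=14, y=0): does not produce B2=T
input #3 (a=4, y=-3): does not produce B2=T
input #4 (a=9, y=1): does not produce B2=T
input #5 (a=14, y=-3): does not produce B2=T
input #6 (a=3, y=-2): produces B2=T
input #7 (a=6, y=-3): does not produce B2=T

Answer: 6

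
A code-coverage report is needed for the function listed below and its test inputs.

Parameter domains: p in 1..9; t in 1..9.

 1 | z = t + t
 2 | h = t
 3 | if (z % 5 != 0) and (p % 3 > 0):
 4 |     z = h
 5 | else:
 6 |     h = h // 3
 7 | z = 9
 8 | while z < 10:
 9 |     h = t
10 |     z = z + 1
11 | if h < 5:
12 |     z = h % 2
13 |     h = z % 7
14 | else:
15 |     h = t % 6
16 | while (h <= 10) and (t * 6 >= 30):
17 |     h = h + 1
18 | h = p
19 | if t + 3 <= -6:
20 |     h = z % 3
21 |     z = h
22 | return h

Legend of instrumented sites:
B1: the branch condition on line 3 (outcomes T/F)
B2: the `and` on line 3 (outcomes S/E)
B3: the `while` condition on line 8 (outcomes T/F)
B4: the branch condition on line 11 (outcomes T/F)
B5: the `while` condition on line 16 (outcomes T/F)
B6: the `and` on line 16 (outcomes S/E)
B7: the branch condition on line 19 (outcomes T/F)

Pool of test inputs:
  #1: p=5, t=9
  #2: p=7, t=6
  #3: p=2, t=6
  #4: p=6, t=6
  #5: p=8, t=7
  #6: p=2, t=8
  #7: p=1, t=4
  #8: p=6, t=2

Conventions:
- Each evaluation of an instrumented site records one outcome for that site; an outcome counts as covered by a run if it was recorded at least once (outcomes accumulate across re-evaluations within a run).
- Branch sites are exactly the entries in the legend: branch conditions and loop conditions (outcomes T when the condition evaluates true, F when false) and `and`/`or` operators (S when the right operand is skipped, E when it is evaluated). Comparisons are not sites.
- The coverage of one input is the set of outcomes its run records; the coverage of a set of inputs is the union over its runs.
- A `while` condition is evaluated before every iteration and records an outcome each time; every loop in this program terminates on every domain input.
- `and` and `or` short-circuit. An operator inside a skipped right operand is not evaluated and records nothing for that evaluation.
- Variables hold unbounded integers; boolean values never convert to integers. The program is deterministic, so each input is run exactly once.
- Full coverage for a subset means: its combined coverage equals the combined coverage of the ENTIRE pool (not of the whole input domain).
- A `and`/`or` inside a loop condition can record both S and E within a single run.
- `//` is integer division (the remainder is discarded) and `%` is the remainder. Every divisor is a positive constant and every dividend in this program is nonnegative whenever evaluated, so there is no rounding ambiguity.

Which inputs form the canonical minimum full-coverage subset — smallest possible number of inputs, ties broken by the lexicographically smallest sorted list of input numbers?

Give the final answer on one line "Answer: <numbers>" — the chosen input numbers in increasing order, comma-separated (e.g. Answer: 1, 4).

run #1 (p=5, t=9) runs B2->E, B1->T, B3->T, B3->F, B4->F, B6->E, B5->T, B6->E, B5->T, B6->E, B5->T, B6->E, B5->T, B6->E, ...; records B1=T, B2=E, B3=T, B3=F, B4=F, B5=T, B5=F, B6=S, B6=E, B7=F
run #2 (p=7, t=6) runs B2->E, B1->T, B3->T, B3->F, B4->F, B6->E, B5->T, B6->E, B5->T, B6->E, B5->T, B6->E, B5->T, B6->E, ...; records B1=T, B2=E, B3=T, B3=F, B4=F, B5=T, B5=F, B6=S, B6=E, B7=F
run #3 (p=2, t=6) runs B2->E, B1->T, B3->T, B3->F, B4->F, B6->E, B5->T, B6->E, B5->T, B6->E, B5->T, B6->E, B5->T, B6->E, ...; records B1=T, B2=E, B3=T, B3=F, B4=F, B5=T, B5=F, B6=S, B6=E, B7=F
run #4 (p=6, t=6) runs B2->E, B1->F, B3->T, B3->F, B4->F, B6->E, B5->T, B6->E, B5->T, B6->E, B5->T, B6->E, B5->T, B6->E, ...; records B1=F, B2=E, B3=T, B3=F, B4=F, B5=T, B5=F, B6=S, B6=E, B7=F
run #5 (p=8, t=7) runs B2->E, B1->T, B3->T, B3->F, B4->F, B6->E, B5->T, B6->E, B5->T, B6->E, B5->T, B6->E, B5->T, B6->E, ...; records B1=T, B2=E, B3=T, B3=F, B4=F, B5=T, B5=F, B6=S, B6=E, B7=F
run #6 (p=2, t=8) runs B2->E, B1->T, B3->T, B3->F, B4->F, B6->E, B5->T, B6->E, B5->T, B6->E, B5->T, B6->E, B5->T, B6->E, ...; records B1=T, B2=E, B3=T, B3=F, B4=F, B5=T, B5=F, B6=S, B6=E, B7=F
run #7 (p=1, t=4) runs B2->E, B1->T, B3->T, B3->F, B4->T, B6->E, B5->F, B7->F; records B1=T, B2=E, B3=T, B3=F, B4=T, B5=F, B6=E, B7=F
run #8 (p=6, t=2) runs B2->E, B1->F, B3->T, B3->F, B4->T, B6->E, B5->F, B7->F; records B1=F, B2=E, B3=T, B3=F, B4=T, B5=F, B6=E, B7=F
union over all inputs: B1=T, B1=F, B2=E, B3=T, B3=F, B4=T, B4=F, B5=T, B5=F, B6=S, B6=E, B7=F (12 outcomes)
every size-1 subset falls short of the 12 outcomes (best: 10/12)
at size 2, {1, 8} reaches all 12 outcomes; every lexicographically earlier size-2 subset fails

Answer: 1, 8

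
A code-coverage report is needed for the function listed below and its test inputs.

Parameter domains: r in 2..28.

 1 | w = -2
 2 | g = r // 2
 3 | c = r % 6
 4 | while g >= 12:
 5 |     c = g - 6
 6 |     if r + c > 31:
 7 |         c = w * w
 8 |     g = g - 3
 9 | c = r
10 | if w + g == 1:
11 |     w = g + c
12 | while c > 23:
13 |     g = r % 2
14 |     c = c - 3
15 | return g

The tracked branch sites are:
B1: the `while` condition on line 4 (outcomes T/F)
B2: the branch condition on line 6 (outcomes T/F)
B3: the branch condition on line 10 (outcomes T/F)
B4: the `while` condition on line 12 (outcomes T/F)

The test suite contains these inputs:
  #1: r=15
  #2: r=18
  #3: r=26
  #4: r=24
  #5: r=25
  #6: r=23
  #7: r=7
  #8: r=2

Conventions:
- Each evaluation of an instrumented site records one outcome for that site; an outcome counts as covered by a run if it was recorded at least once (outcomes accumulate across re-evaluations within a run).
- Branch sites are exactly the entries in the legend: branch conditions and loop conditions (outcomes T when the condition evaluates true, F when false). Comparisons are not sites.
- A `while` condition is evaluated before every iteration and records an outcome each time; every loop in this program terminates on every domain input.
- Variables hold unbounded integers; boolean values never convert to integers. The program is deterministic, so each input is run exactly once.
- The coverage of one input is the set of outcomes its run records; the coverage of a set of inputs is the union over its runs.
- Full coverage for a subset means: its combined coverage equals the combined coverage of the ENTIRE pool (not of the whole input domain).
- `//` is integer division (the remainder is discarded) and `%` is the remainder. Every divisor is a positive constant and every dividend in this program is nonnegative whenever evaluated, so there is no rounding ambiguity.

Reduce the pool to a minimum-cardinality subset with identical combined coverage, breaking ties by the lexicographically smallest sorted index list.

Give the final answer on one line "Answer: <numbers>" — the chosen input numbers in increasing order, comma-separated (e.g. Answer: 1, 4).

input #1 (r=15): events B1->F, B3->F, B4->F; covers B1=F, B3=F, B4=F
input #2 (r=18): events B1->F, B3->F, B4->F; covers B1=F, B3=F, B4=F
input #3 (r=26): events B1->T, B2->T, B1->F, B3->F, B4->T, B4->F; covers B1=T, B1=F, B2=T, B3=F, B4=T, B4=F
input #4 (r=24): events B1->T, B2->F, B1->F, B3->F, B4->T, B4->F; covers B1=T, B1=F, B2=F, B3=F, B4=T, B4=F
input #5 (r=25): events B1->T, B2->F, B1->F, B3->F, B4->T, B4->F; covers B1=T, B1=F, B2=F, B3=F, B4=T, B4=F
input #6 (r=23): events B1->F, B3->F, B4->F; covers B1=F, B3=F, B4=F
input #7 (r=7): events B1->F, B3->T, B4->F; covers B1=F, B3=T, B4=F
input #8 (r=2): events B1->F, B3->F, B4->F; covers B1=F, B3=F, B4=F
the full pool covers 8 outcomes: B1=T, B1=F, B2=T, B2=F, B3=T, B3=F, B4=T, B4=F
no size-1 subset reaches all 8 outcomes (best union: 6/8)
no size-2 subset reaches all 8 outcomes (best union: 7/8)
at size 3, {3, 4, 7} reaches all 8 outcomes; every lexicographically earlier size-3 subset fails

Answer: 3, 4, 7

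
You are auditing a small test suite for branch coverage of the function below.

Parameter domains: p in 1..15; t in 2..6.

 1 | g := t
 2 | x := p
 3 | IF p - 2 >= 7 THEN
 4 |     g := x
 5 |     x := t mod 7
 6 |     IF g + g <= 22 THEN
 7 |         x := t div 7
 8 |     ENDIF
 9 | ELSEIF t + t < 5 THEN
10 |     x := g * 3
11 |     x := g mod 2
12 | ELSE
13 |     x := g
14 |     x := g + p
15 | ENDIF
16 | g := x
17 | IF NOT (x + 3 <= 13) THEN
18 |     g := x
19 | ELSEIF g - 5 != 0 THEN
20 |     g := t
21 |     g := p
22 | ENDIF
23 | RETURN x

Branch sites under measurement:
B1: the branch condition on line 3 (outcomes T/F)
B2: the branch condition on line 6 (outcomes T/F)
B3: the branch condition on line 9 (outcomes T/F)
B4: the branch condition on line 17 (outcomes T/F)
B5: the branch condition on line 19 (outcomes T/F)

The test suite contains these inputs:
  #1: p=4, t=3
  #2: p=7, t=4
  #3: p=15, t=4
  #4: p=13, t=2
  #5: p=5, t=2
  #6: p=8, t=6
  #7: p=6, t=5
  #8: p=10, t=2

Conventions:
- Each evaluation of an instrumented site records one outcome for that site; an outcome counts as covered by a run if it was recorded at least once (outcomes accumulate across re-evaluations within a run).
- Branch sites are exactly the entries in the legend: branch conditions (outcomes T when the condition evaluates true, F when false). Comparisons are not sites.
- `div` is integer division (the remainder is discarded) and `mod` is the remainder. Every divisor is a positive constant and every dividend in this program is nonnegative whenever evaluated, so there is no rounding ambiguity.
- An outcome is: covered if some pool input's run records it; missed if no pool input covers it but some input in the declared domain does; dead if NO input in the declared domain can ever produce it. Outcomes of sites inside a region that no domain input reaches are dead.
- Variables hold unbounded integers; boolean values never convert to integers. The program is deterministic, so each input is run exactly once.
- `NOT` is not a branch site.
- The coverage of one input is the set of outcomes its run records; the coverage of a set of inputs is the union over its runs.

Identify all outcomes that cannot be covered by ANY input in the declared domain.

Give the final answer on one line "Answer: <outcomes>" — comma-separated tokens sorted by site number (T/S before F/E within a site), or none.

checking every outcome against all 75 domain inputs:
  reachable outcomes have witnesses, e.g. B1=T (e.g. p=9, t=2), B1=F (e.g. p=1, t=2), B2=T (e.g. p=9, t=2), B2=F (e.g. p=12, t=2)

Answer: none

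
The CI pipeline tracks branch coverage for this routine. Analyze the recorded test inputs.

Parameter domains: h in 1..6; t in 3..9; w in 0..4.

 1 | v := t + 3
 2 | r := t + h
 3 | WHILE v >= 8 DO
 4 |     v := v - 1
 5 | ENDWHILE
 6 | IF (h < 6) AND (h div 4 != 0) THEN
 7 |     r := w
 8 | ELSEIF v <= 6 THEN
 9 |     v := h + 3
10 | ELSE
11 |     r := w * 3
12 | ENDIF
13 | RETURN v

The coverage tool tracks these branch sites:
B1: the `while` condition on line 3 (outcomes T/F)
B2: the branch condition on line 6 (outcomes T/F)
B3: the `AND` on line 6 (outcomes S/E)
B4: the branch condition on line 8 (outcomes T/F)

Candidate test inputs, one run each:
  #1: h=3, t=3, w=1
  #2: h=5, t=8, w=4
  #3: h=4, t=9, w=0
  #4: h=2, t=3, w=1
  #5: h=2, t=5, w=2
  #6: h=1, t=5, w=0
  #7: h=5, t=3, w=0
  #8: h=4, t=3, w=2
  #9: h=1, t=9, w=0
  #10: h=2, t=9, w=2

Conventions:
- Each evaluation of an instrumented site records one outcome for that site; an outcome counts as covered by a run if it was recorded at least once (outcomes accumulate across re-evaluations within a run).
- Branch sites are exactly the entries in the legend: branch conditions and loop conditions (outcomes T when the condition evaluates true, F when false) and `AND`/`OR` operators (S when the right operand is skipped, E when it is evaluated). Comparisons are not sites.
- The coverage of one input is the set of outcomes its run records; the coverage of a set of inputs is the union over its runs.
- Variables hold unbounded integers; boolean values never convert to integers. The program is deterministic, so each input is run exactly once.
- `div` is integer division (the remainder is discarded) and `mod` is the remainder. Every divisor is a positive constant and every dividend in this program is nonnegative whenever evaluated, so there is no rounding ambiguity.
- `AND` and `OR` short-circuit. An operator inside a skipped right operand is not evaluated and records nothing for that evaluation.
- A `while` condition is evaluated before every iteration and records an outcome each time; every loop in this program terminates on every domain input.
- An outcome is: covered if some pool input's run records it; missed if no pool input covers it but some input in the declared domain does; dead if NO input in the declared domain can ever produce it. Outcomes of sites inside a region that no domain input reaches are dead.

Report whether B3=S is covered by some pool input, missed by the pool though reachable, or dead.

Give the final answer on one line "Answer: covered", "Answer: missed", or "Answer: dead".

no pool input records B3=S
but domain input (h=6, t=3, w=0) does record it -> reachable, so missed

Answer: missed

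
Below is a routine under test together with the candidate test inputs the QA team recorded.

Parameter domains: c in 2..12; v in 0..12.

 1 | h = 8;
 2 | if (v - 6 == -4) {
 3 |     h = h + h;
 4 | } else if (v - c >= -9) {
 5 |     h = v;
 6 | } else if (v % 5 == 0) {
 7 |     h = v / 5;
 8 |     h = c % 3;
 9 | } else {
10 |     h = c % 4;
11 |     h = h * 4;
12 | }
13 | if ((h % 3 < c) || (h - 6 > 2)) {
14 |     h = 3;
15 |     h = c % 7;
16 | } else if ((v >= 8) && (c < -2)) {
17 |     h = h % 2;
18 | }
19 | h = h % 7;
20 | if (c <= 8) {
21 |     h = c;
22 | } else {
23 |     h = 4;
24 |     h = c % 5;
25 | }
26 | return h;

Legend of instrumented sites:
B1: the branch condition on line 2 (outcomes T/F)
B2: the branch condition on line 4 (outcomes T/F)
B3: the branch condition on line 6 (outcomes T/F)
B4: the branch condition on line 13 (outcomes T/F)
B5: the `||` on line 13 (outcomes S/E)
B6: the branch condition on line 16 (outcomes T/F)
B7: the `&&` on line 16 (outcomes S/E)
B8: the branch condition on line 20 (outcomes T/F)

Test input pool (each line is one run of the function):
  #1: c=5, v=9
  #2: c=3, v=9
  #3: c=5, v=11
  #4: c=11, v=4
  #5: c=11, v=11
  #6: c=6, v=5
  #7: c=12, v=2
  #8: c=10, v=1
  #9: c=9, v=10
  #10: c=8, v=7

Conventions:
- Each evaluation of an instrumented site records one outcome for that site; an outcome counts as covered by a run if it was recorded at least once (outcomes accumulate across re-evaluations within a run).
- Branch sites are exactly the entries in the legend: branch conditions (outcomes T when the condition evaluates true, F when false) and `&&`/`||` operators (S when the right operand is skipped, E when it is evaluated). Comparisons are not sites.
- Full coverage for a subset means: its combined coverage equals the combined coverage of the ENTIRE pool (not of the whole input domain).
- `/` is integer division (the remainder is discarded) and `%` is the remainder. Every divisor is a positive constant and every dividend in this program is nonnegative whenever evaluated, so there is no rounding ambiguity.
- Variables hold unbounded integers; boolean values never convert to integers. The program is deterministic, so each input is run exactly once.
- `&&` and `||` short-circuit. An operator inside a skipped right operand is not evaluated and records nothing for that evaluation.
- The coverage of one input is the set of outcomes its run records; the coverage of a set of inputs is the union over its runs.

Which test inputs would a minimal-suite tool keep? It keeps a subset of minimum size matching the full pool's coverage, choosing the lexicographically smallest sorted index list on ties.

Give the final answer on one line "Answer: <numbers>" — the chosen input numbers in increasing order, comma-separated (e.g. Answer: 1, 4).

run #1 (c=5, v=9) runs B1->F, B2->T, B5->S, B4->T, B8->T; records B1=F, B2=T, B4=T, B5=S, B8=T
run #2 (c=3, v=9) runs B1->F, B2->T, B5->S, B4->T, B8->T; records B1=F, B2=T, B4=T, B5=S, B8=T
run #3 (c=5, v=11) runs B1->F, B2->T, B5->S, B4->T, B8->T; records B1=F, B2=T, B4=T, B5=S, B8=T
run #4 (c=11, v=4) runs B1->F, B2->T, B5->S, B4->T, B8->F; records B1=F, B2=T, B4=T, B5=S, B8=F
run #5 (c=11, v=11) runs B1->F, B2->T, B5->S, B4->T, B8->F; records B1=F, B2=T, B4=T, B5=S, B8=F
run #6 (c=6, v=5) runs B1->F, B2->T, B5->S, B4->T, B8->T; records B1=F, B2=T, B4=T, B5=S, B8=T
run #7 (c=12, v=2) runs B1->T, B5->S, B4->T, B8->F; records B1=T, B4=T, B5=S, B8=F
run #8 (c=10, v=1) runs B1->F, B2->T, B5->S, B4->T, B8->F; records B1=F, B2=T, B4=T, B5=S, B8=F
run #9 (c=9, v=10) runs B1->F, B2->T, B5->S, B4->T, B8->F; records B1=F, B2=T, B4=T, B5=S, B8=F
run #10 (c=8, v=7) runs B1->F, B2->T, B5->S, B4->T, B8->T; records B1=F, B2=T, B4=T, B5=S, B8=T
the full pool covers 7 outcomes: B1=T, B1=F, B2=T, B4=T, B5=S, B8=T, B8=F
every size-1 subset falls short of the 7 outcomes (best: 5/7)
inputs {1, 7} (size 2) cover everything; no size-2 subset with a lexicographically smaller index list covers all 7

Answer: 1, 7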